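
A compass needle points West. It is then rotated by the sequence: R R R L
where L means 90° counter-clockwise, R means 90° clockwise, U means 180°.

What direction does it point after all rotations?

Answer: Final heading: East

Derivation:
Start: West
  R (right (90° clockwise)) -> North
  R (right (90° clockwise)) -> East
  R (right (90° clockwise)) -> South
  L (left (90° counter-clockwise)) -> East
Final: East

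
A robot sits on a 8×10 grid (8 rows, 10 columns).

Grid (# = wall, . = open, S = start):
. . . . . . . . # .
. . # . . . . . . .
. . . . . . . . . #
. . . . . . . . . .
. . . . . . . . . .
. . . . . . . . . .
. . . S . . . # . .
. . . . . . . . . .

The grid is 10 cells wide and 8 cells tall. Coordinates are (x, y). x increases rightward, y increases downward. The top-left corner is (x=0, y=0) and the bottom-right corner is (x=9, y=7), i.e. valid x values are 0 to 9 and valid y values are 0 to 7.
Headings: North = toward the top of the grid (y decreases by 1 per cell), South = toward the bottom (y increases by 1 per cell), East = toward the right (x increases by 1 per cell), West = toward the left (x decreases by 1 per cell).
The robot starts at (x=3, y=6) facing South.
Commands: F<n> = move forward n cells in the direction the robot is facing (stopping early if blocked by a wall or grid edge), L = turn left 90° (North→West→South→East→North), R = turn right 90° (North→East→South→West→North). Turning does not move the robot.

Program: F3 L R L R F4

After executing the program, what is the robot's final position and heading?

Start: (x=3, y=6), facing South
  F3: move forward 1/3 (blocked), now at (x=3, y=7)
  L: turn left, now facing East
  R: turn right, now facing South
  L: turn left, now facing East
  R: turn right, now facing South
  F4: move forward 0/4 (blocked), now at (x=3, y=7)
Final: (x=3, y=7), facing South

Answer: Final position: (x=3, y=7), facing South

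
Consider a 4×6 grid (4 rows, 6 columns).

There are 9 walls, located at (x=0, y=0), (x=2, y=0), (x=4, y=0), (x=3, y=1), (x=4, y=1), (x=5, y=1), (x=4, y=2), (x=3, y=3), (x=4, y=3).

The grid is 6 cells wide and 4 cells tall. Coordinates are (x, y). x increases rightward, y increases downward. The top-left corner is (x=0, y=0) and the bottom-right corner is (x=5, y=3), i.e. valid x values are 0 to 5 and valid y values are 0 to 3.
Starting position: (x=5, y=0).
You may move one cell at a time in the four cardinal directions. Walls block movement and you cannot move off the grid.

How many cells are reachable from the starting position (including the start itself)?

BFS flood-fill from (x=5, y=0):
  Distance 0: (x=5, y=0)
Total reachable: 1 (grid has 15 open cells total)

Answer: Reachable cells: 1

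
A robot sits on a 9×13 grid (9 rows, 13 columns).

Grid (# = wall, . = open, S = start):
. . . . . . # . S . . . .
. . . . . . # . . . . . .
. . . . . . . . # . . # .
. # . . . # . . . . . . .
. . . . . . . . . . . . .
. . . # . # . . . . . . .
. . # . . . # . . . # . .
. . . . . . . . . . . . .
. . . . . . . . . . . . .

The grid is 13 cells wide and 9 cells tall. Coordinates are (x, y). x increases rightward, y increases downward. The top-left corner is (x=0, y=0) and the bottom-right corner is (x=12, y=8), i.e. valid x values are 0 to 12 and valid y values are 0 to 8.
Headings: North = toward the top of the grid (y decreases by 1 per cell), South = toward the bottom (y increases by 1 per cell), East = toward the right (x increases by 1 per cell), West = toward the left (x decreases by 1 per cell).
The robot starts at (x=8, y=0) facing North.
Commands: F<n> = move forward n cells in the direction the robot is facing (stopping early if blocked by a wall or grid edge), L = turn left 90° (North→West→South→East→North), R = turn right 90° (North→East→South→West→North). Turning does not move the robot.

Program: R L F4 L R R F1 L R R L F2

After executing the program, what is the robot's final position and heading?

Start: (x=8, y=0), facing North
  R: turn right, now facing East
  L: turn left, now facing North
  F4: move forward 0/4 (blocked), now at (x=8, y=0)
  L: turn left, now facing West
  R: turn right, now facing North
  R: turn right, now facing East
  F1: move forward 1, now at (x=9, y=0)
  L: turn left, now facing North
  R: turn right, now facing East
  R: turn right, now facing South
  L: turn left, now facing East
  F2: move forward 2, now at (x=11, y=0)
Final: (x=11, y=0), facing East

Answer: Final position: (x=11, y=0), facing East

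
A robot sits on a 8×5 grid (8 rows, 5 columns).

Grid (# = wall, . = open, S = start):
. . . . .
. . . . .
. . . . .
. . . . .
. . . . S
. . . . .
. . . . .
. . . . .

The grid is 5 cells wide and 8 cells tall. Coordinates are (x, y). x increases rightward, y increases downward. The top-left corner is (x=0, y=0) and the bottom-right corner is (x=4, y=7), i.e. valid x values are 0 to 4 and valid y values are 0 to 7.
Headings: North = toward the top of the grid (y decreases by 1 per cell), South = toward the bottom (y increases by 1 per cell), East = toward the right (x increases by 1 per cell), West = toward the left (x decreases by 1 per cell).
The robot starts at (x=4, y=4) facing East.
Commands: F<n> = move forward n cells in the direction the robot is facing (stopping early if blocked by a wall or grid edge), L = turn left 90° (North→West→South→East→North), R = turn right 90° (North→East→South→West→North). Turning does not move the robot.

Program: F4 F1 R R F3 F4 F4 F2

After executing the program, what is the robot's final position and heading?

Start: (x=4, y=4), facing East
  F4: move forward 0/4 (blocked), now at (x=4, y=4)
  F1: move forward 0/1 (blocked), now at (x=4, y=4)
  R: turn right, now facing South
  R: turn right, now facing West
  F3: move forward 3, now at (x=1, y=4)
  F4: move forward 1/4 (blocked), now at (x=0, y=4)
  F4: move forward 0/4 (blocked), now at (x=0, y=4)
  F2: move forward 0/2 (blocked), now at (x=0, y=4)
Final: (x=0, y=4), facing West

Answer: Final position: (x=0, y=4), facing West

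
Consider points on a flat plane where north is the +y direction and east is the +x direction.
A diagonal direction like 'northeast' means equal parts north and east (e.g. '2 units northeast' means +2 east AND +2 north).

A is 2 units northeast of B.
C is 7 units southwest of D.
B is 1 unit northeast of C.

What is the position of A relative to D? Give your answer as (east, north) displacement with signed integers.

Answer: A is at (east=-4, north=-4) relative to D.

Derivation:
Place D at the origin (east=0, north=0).
  C is 7 units southwest of D: delta (east=-7, north=-7); C at (east=-7, north=-7).
  B is 1 unit northeast of C: delta (east=+1, north=+1); B at (east=-6, north=-6).
  A is 2 units northeast of B: delta (east=+2, north=+2); A at (east=-4, north=-4).
Therefore A relative to D: (east=-4, north=-4).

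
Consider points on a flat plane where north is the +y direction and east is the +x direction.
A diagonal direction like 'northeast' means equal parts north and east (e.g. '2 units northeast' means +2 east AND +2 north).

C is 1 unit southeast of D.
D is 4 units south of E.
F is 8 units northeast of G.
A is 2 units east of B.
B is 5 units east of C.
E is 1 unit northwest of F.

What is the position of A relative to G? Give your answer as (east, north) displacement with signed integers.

Place G at the origin (east=0, north=0).
  F is 8 units northeast of G: delta (east=+8, north=+8); F at (east=8, north=8).
  E is 1 unit northwest of F: delta (east=-1, north=+1); E at (east=7, north=9).
  D is 4 units south of E: delta (east=+0, north=-4); D at (east=7, north=5).
  C is 1 unit southeast of D: delta (east=+1, north=-1); C at (east=8, north=4).
  B is 5 units east of C: delta (east=+5, north=+0); B at (east=13, north=4).
  A is 2 units east of B: delta (east=+2, north=+0); A at (east=15, north=4).
Therefore A relative to G: (east=15, north=4).

Answer: A is at (east=15, north=4) relative to G.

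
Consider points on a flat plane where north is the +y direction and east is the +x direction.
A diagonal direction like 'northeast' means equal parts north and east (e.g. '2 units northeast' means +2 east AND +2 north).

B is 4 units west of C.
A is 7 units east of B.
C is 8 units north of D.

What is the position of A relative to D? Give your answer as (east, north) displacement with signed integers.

Place D at the origin (east=0, north=0).
  C is 8 units north of D: delta (east=+0, north=+8); C at (east=0, north=8).
  B is 4 units west of C: delta (east=-4, north=+0); B at (east=-4, north=8).
  A is 7 units east of B: delta (east=+7, north=+0); A at (east=3, north=8).
Therefore A relative to D: (east=3, north=8).

Answer: A is at (east=3, north=8) relative to D.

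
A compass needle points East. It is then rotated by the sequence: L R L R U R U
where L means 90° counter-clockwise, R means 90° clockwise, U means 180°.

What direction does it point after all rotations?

Answer: Final heading: South

Derivation:
Start: East
  L (left (90° counter-clockwise)) -> North
  R (right (90° clockwise)) -> East
  L (left (90° counter-clockwise)) -> North
  R (right (90° clockwise)) -> East
  U (U-turn (180°)) -> West
  R (right (90° clockwise)) -> North
  U (U-turn (180°)) -> South
Final: South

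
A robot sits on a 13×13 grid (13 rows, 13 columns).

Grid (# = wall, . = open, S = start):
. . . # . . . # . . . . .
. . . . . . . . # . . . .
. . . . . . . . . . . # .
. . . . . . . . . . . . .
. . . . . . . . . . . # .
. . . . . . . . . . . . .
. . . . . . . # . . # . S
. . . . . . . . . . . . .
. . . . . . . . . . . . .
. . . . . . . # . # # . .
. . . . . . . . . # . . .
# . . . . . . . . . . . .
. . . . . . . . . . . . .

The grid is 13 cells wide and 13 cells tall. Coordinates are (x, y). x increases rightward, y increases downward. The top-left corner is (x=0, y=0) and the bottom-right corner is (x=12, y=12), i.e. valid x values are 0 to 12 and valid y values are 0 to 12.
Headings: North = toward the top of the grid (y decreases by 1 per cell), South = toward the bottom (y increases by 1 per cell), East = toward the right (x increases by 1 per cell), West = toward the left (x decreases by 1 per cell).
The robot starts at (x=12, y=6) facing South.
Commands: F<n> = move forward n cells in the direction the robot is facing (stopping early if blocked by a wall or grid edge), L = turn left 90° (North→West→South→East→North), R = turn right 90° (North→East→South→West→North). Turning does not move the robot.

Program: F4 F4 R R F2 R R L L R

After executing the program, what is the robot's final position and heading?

Start: (x=12, y=6), facing South
  F4: move forward 4, now at (x=12, y=10)
  F4: move forward 2/4 (blocked), now at (x=12, y=12)
  R: turn right, now facing West
  R: turn right, now facing North
  F2: move forward 2, now at (x=12, y=10)
  R: turn right, now facing East
  R: turn right, now facing South
  L: turn left, now facing East
  L: turn left, now facing North
  R: turn right, now facing East
Final: (x=12, y=10), facing East

Answer: Final position: (x=12, y=10), facing East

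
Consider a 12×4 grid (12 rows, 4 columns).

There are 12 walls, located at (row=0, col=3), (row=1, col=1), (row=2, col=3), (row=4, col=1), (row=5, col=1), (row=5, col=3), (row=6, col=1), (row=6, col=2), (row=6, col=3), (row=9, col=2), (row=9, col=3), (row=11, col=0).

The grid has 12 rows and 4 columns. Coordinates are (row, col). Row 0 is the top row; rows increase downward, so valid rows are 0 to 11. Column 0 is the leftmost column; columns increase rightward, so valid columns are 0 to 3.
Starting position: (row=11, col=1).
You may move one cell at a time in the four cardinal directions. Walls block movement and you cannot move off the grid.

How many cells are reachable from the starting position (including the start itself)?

BFS flood-fill from (row=11, col=1):
  Distance 0: (row=11, col=1)
  Distance 1: (row=10, col=1), (row=11, col=2)
  Distance 2: (row=9, col=1), (row=10, col=0), (row=10, col=2), (row=11, col=3)
  Distance 3: (row=8, col=1), (row=9, col=0), (row=10, col=3)
  Distance 4: (row=7, col=1), (row=8, col=0), (row=8, col=2)
  Distance 5: (row=7, col=0), (row=7, col=2), (row=8, col=3)
  Distance 6: (row=6, col=0), (row=7, col=3)
  Distance 7: (row=5, col=0)
  Distance 8: (row=4, col=0)
  Distance 9: (row=3, col=0)
  Distance 10: (row=2, col=0), (row=3, col=1)
  Distance 11: (row=1, col=0), (row=2, col=1), (row=3, col=2)
  Distance 12: (row=0, col=0), (row=2, col=2), (row=3, col=3), (row=4, col=2)
  Distance 13: (row=0, col=1), (row=1, col=2), (row=4, col=3), (row=5, col=2)
  Distance 14: (row=0, col=2), (row=1, col=3)
Total reachable: 36 (grid has 36 open cells total)

Answer: Reachable cells: 36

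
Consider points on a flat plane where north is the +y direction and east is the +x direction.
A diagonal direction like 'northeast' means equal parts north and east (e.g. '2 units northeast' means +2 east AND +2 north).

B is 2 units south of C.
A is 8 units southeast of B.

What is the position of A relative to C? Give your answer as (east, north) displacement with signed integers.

Place C at the origin (east=0, north=0).
  B is 2 units south of C: delta (east=+0, north=-2); B at (east=0, north=-2).
  A is 8 units southeast of B: delta (east=+8, north=-8); A at (east=8, north=-10).
Therefore A relative to C: (east=8, north=-10).

Answer: A is at (east=8, north=-10) relative to C.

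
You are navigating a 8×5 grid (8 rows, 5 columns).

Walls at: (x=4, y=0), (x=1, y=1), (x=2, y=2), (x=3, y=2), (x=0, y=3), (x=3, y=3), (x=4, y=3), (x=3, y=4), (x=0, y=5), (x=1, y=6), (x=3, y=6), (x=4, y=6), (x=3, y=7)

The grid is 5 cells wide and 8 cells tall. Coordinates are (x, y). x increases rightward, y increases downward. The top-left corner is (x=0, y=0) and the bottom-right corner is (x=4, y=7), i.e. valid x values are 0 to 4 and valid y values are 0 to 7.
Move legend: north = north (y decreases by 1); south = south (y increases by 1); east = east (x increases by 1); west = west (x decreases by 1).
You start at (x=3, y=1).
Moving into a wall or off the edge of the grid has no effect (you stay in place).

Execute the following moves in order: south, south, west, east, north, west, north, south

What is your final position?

Start: (x=3, y=1)
  south (south): blocked, stay at (x=3, y=1)
  south (south): blocked, stay at (x=3, y=1)
  west (west): (x=3, y=1) -> (x=2, y=1)
  east (east): (x=2, y=1) -> (x=3, y=1)
  north (north): (x=3, y=1) -> (x=3, y=0)
  west (west): (x=3, y=0) -> (x=2, y=0)
  north (north): blocked, stay at (x=2, y=0)
  south (south): (x=2, y=0) -> (x=2, y=1)
Final: (x=2, y=1)

Answer: Final position: (x=2, y=1)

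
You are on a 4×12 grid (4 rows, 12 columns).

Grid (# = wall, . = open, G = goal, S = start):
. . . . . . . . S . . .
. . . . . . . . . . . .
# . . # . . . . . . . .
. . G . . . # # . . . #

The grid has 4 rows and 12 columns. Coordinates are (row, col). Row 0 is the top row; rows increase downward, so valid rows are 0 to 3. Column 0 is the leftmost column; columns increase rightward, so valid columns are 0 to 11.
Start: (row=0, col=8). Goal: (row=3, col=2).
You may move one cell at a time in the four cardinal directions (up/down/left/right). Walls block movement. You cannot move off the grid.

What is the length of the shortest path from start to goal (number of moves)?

BFS from (row=0, col=8) until reaching (row=3, col=2):
  Distance 0: (row=0, col=8)
  Distance 1: (row=0, col=7), (row=0, col=9), (row=1, col=8)
  Distance 2: (row=0, col=6), (row=0, col=10), (row=1, col=7), (row=1, col=9), (row=2, col=8)
  Distance 3: (row=0, col=5), (row=0, col=11), (row=1, col=6), (row=1, col=10), (row=2, col=7), (row=2, col=9), (row=3, col=8)
  Distance 4: (row=0, col=4), (row=1, col=5), (row=1, col=11), (row=2, col=6), (row=2, col=10), (row=3, col=9)
  Distance 5: (row=0, col=3), (row=1, col=4), (row=2, col=5), (row=2, col=11), (row=3, col=10)
  Distance 6: (row=0, col=2), (row=1, col=3), (row=2, col=4), (row=3, col=5)
  Distance 7: (row=0, col=1), (row=1, col=2), (row=3, col=4)
  Distance 8: (row=0, col=0), (row=1, col=1), (row=2, col=2), (row=3, col=3)
  Distance 9: (row=1, col=0), (row=2, col=1), (row=3, col=2)  <- goal reached here
One shortest path (9 moves): (row=0, col=8) -> (row=0, col=7) -> (row=0, col=6) -> (row=0, col=5) -> (row=0, col=4) -> (row=0, col=3) -> (row=0, col=2) -> (row=1, col=2) -> (row=2, col=2) -> (row=3, col=2)

Answer: Shortest path length: 9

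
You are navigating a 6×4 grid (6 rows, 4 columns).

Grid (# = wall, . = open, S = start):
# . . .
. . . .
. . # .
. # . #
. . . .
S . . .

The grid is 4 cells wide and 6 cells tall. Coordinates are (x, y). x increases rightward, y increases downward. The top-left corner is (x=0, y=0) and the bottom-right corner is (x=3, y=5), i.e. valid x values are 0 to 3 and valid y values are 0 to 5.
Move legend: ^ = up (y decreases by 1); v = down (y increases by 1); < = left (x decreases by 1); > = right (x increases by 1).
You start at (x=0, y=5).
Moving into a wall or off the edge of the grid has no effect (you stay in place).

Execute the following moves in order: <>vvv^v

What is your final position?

Answer: Final position: (x=1, y=5)

Derivation:
Start: (x=0, y=5)
  < (left): blocked, stay at (x=0, y=5)
  > (right): (x=0, y=5) -> (x=1, y=5)
  [×3]v (down): blocked, stay at (x=1, y=5)
  ^ (up): (x=1, y=5) -> (x=1, y=4)
  v (down): (x=1, y=4) -> (x=1, y=5)
Final: (x=1, y=5)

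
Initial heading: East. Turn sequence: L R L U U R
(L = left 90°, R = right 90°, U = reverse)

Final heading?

Answer: Final heading: East

Derivation:
Start: East
  L (left (90° counter-clockwise)) -> North
  R (right (90° clockwise)) -> East
  L (left (90° counter-clockwise)) -> North
  U (U-turn (180°)) -> South
  U (U-turn (180°)) -> North
  R (right (90° clockwise)) -> East
Final: East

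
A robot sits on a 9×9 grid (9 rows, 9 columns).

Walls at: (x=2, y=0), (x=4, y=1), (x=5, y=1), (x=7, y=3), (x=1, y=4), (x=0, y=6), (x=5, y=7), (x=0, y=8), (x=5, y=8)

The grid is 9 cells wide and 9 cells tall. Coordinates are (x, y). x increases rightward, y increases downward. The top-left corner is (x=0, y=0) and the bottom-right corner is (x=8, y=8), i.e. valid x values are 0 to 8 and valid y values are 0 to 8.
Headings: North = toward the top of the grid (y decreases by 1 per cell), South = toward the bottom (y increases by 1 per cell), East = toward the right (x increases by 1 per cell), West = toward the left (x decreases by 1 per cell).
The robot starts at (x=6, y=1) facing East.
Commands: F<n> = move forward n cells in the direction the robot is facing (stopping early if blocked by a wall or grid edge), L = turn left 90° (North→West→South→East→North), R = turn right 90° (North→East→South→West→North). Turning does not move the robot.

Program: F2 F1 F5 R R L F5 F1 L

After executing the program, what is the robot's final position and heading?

Answer: Final position: (x=8, y=7), facing East

Derivation:
Start: (x=6, y=1), facing East
  F2: move forward 2, now at (x=8, y=1)
  F1: move forward 0/1 (blocked), now at (x=8, y=1)
  F5: move forward 0/5 (blocked), now at (x=8, y=1)
  R: turn right, now facing South
  R: turn right, now facing West
  L: turn left, now facing South
  F5: move forward 5, now at (x=8, y=6)
  F1: move forward 1, now at (x=8, y=7)
  L: turn left, now facing East
Final: (x=8, y=7), facing East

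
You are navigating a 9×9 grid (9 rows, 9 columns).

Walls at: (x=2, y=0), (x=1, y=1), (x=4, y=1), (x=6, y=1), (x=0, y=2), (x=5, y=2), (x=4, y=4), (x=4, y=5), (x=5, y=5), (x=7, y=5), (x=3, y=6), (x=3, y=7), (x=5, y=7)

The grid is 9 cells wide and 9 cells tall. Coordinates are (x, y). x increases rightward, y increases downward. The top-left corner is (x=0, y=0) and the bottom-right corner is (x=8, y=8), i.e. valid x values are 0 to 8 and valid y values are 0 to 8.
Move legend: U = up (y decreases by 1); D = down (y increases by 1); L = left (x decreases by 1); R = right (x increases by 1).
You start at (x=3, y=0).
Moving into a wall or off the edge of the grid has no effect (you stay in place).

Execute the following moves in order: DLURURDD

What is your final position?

Start: (x=3, y=0)
  D (down): (x=3, y=0) -> (x=3, y=1)
  L (left): (x=3, y=1) -> (x=2, y=1)
  U (up): blocked, stay at (x=2, y=1)
  R (right): (x=2, y=1) -> (x=3, y=1)
  U (up): (x=3, y=1) -> (x=3, y=0)
  R (right): (x=3, y=0) -> (x=4, y=0)
  D (down): blocked, stay at (x=4, y=0)
  D (down): blocked, stay at (x=4, y=0)
Final: (x=4, y=0)

Answer: Final position: (x=4, y=0)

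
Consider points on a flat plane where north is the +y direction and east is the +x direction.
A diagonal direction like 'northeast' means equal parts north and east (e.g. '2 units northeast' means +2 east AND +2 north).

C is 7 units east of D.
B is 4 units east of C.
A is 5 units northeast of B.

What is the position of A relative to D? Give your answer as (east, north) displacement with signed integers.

Answer: A is at (east=16, north=5) relative to D.

Derivation:
Place D at the origin (east=0, north=0).
  C is 7 units east of D: delta (east=+7, north=+0); C at (east=7, north=0).
  B is 4 units east of C: delta (east=+4, north=+0); B at (east=11, north=0).
  A is 5 units northeast of B: delta (east=+5, north=+5); A at (east=16, north=5).
Therefore A relative to D: (east=16, north=5).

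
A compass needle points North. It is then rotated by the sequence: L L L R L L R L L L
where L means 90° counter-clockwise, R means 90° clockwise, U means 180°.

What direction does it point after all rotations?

Start: North
  L (left (90° counter-clockwise)) -> West
  L (left (90° counter-clockwise)) -> South
  L (left (90° counter-clockwise)) -> East
  R (right (90° clockwise)) -> South
  L (left (90° counter-clockwise)) -> East
  L (left (90° counter-clockwise)) -> North
  R (right (90° clockwise)) -> East
  L (left (90° counter-clockwise)) -> North
  L (left (90° counter-clockwise)) -> West
  L (left (90° counter-clockwise)) -> South
Final: South

Answer: Final heading: South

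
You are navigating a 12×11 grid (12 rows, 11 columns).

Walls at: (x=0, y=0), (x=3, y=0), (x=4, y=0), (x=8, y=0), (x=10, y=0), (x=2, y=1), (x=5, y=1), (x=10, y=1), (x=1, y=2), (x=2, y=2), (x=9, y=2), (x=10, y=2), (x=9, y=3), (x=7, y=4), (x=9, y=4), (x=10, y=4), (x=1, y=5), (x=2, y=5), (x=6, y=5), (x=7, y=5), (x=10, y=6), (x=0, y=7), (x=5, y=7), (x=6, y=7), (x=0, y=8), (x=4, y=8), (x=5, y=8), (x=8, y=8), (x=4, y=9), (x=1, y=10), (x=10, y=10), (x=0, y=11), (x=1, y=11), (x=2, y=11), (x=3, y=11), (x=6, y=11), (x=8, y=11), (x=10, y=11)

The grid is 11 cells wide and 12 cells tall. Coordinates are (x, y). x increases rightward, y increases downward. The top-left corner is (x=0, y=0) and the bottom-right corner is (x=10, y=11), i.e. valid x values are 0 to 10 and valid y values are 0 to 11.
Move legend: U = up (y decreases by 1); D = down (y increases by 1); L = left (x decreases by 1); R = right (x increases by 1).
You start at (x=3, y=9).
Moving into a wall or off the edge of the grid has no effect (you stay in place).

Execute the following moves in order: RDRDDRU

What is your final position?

Answer: Final position: (x=5, y=10)

Derivation:
Start: (x=3, y=9)
  R (right): blocked, stay at (x=3, y=9)
  D (down): (x=3, y=9) -> (x=3, y=10)
  R (right): (x=3, y=10) -> (x=4, y=10)
  D (down): (x=4, y=10) -> (x=4, y=11)
  D (down): blocked, stay at (x=4, y=11)
  R (right): (x=4, y=11) -> (x=5, y=11)
  U (up): (x=5, y=11) -> (x=5, y=10)
Final: (x=5, y=10)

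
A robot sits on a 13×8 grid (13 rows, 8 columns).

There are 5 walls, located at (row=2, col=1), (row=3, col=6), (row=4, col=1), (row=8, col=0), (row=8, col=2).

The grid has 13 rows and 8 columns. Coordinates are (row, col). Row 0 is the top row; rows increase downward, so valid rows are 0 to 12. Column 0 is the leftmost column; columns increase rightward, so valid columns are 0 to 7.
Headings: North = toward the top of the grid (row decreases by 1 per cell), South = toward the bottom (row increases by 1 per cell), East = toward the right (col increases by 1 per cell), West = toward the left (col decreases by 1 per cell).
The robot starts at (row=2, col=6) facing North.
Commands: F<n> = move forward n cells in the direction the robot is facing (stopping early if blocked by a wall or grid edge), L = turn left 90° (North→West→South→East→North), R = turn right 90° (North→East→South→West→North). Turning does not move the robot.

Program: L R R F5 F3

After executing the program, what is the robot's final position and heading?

Start: (row=2, col=6), facing North
  L: turn left, now facing West
  R: turn right, now facing North
  R: turn right, now facing East
  F5: move forward 1/5 (blocked), now at (row=2, col=7)
  F3: move forward 0/3 (blocked), now at (row=2, col=7)
Final: (row=2, col=7), facing East

Answer: Final position: (row=2, col=7), facing East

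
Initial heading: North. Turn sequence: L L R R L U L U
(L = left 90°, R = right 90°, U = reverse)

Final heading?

Answer: Final heading: South

Derivation:
Start: North
  L (left (90° counter-clockwise)) -> West
  L (left (90° counter-clockwise)) -> South
  R (right (90° clockwise)) -> West
  R (right (90° clockwise)) -> North
  L (left (90° counter-clockwise)) -> West
  U (U-turn (180°)) -> East
  L (left (90° counter-clockwise)) -> North
  U (U-turn (180°)) -> South
Final: South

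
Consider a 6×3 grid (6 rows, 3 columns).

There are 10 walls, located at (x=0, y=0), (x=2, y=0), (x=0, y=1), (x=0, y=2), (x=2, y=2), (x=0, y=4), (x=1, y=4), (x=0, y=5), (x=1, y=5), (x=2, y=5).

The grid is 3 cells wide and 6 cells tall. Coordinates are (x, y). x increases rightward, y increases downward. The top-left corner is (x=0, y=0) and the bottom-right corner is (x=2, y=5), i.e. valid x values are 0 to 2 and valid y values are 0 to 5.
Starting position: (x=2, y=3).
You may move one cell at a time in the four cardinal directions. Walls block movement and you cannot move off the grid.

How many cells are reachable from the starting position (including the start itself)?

Answer: Reachable cells: 8

Derivation:
BFS flood-fill from (x=2, y=3):
  Distance 0: (x=2, y=3)
  Distance 1: (x=1, y=3), (x=2, y=4)
  Distance 2: (x=1, y=2), (x=0, y=3)
  Distance 3: (x=1, y=1)
  Distance 4: (x=1, y=0), (x=2, y=1)
Total reachable: 8 (grid has 8 open cells total)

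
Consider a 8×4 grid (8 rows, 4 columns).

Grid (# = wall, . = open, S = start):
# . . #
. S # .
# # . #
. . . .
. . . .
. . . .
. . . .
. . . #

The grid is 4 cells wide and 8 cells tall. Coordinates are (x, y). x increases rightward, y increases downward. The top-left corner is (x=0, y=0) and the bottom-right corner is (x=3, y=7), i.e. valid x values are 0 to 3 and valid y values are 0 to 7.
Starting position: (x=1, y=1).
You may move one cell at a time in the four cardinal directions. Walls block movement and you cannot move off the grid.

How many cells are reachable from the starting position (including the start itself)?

Answer: Reachable cells: 4

Derivation:
BFS flood-fill from (x=1, y=1):
  Distance 0: (x=1, y=1)
  Distance 1: (x=1, y=0), (x=0, y=1)
  Distance 2: (x=2, y=0)
Total reachable: 4 (grid has 25 open cells total)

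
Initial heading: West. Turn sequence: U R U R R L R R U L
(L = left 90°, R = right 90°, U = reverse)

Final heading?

Start: West
  U (U-turn (180°)) -> East
  R (right (90° clockwise)) -> South
  U (U-turn (180°)) -> North
  R (right (90° clockwise)) -> East
  R (right (90° clockwise)) -> South
  L (left (90° counter-clockwise)) -> East
  R (right (90° clockwise)) -> South
  R (right (90° clockwise)) -> West
  U (U-turn (180°)) -> East
  L (left (90° counter-clockwise)) -> North
Final: North

Answer: Final heading: North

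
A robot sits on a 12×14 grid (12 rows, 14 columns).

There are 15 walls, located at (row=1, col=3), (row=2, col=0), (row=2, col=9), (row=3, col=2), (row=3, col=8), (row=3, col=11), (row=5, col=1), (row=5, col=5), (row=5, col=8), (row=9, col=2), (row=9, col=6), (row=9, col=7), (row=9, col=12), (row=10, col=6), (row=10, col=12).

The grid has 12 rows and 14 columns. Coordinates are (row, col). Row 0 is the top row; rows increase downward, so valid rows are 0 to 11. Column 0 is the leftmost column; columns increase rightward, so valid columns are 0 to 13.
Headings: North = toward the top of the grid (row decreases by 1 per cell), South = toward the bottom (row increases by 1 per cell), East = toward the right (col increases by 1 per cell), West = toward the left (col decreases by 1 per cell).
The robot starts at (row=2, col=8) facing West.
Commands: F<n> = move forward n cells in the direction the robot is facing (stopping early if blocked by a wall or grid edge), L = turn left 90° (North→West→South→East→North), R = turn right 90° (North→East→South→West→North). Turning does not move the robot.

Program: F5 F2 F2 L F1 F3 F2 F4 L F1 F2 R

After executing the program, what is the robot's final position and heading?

Answer: Final position: (row=4, col=4), facing South

Derivation:
Start: (row=2, col=8), facing West
  F5: move forward 5, now at (row=2, col=3)
  F2: move forward 2, now at (row=2, col=1)
  F2: move forward 0/2 (blocked), now at (row=2, col=1)
  L: turn left, now facing South
  F1: move forward 1, now at (row=3, col=1)
  F3: move forward 1/3 (blocked), now at (row=4, col=1)
  F2: move forward 0/2 (blocked), now at (row=4, col=1)
  F4: move forward 0/4 (blocked), now at (row=4, col=1)
  L: turn left, now facing East
  F1: move forward 1, now at (row=4, col=2)
  F2: move forward 2, now at (row=4, col=4)
  R: turn right, now facing South
Final: (row=4, col=4), facing South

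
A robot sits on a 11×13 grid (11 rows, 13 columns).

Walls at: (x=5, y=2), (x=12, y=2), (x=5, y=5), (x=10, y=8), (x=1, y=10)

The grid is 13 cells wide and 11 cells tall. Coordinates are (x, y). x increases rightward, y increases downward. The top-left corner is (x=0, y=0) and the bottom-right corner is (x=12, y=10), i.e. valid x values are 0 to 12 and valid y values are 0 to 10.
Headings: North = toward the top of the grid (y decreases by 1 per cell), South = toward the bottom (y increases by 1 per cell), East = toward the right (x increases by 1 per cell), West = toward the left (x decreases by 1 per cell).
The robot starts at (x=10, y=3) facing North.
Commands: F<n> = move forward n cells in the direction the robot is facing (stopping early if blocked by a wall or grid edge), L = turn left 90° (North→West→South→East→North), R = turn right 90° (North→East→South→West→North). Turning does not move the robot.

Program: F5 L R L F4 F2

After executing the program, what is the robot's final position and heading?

Start: (x=10, y=3), facing North
  F5: move forward 3/5 (blocked), now at (x=10, y=0)
  L: turn left, now facing West
  R: turn right, now facing North
  L: turn left, now facing West
  F4: move forward 4, now at (x=6, y=0)
  F2: move forward 2, now at (x=4, y=0)
Final: (x=4, y=0), facing West

Answer: Final position: (x=4, y=0), facing West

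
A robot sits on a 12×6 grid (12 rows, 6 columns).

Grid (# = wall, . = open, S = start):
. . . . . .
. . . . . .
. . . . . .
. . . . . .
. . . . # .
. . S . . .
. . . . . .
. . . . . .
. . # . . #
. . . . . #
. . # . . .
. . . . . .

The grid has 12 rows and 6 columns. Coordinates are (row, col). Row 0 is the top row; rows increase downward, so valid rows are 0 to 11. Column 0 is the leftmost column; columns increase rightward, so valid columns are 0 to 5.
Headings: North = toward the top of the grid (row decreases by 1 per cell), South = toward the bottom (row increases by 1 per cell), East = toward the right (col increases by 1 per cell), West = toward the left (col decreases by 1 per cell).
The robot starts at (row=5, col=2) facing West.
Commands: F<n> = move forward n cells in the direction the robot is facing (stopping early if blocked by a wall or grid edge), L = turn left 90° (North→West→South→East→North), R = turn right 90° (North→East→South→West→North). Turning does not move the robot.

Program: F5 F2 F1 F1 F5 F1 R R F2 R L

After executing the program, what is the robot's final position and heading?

Answer: Final position: (row=5, col=2), facing East

Derivation:
Start: (row=5, col=2), facing West
  F5: move forward 2/5 (blocked), now at (row=5, col=0)
  F2: move forward 0/2 (blocked), now at (row=5, col=0)
  F1: move forward 0/1 (blocked), now at (row=5, col=0)
  F1: move forward 0/1 (blocked), now at (row=5, col=0)
  F5: move forward 0/5 (blocked), now at (row=5, col=0)
  F1: move forward 0/1 (blocked), now at (row=5, col=0)
  R: turn right, now facing North
  R: turn right, now facing East
  F2: move forward 2, now at (row=5, col=2)
  R: turn right, now facing South
  L: turn left, now facing East
Final: (row=5, col=2), facing East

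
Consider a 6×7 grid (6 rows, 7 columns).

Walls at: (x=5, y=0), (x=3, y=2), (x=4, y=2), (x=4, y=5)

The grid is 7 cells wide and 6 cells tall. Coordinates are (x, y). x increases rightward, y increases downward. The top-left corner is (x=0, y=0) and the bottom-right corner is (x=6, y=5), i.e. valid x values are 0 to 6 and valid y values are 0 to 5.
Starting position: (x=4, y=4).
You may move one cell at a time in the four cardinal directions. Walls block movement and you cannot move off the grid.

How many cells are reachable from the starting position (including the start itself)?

Answer: Reachable cells: 38

Derivation:
BFS flood-fill from (x=4, y=4):
  Distance 0: (x=4, y=4)
  Distance 1: (x=4, y=3), (x=3, y=4), (x=5, y=4)
  Distance 2: (x=3, y=3), (x=5, y=3), (x=2, y=4), (x=6, y=4), (x=3, y=5), (x=5, y=5)
  Distance 3: (x=5, y=2), (x=2, y=3), (x=6, y=3), (x=1, y=4), (x=2, y=5), (x=6, y=5)
  Distance 4: (x=5, y=1), (x=2, y=2), (x=6, y=2), (x=1, y=3), (x=0, y=4), (x=1, y=5)
  Distance 5: (x=2, y=1), (x=4, y=1), (x=6, y=1), (x=1, y=2), (x=0, y=3), (x=0, y=5)
  Distance 6: (x=2, y=0), (x=4, y=0), (x=6, y=0), (x=1, y=1), (x=3, y=1), (x=0, y=2)
  Distance 7: (x=1, y=0), (x=3, y=0), (x=0, y=1)
  Distance 8: (x=0, y=0)
Total reachable: 38 (grid has 38 open cells total)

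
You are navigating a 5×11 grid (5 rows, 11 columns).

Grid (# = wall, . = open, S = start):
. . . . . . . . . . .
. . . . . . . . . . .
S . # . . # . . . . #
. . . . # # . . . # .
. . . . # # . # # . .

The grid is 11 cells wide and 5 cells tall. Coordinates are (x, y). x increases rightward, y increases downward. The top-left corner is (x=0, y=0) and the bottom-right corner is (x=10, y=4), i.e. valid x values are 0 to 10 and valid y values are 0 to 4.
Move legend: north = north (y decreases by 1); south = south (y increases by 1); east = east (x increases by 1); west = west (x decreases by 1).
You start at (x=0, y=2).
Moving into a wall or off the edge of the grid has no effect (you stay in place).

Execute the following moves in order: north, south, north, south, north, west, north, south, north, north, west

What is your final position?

Start: (x=0, y=2)
  north (north): (x=0, y=2) -> (x=0, y=1)
  south (south): (x=0, y=1) -> (x=0, y=2)
  north (north): (x=0, y=2) -> (x=0, y=1)
  south (south): (x=0, y=1) -> (x=0, y=2)
  north (north): (x=0, y=2) -> (x=0, y=1)
  west (west): blocked, stay at (x=0, y=1)
  north (north): (x=0, y=1) -> (x=0, y=0)
  south (south): (x=0, y=0) -> (x=0, y=1)
  north (north): (x=0, y=1) -> (x=0, y=0)
  north (north): blocked, stay at (x=0, y=0)
  west (west): blocked, stay at (x=0, y=0)
Final: (x=0, y=0)

Answer: Final position: (x=0, y=0)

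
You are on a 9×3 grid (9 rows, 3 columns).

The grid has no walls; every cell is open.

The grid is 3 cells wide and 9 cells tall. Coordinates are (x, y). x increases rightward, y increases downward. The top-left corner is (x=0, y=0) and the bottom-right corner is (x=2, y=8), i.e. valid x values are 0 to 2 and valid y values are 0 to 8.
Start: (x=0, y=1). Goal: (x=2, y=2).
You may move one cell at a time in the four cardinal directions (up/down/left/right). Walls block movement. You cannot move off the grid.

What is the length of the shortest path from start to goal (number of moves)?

Answer: Shortest path length: 3

Derivation:
BFS from (x=0, y=1) until reaching (x=2, y=2):
  Distance 0: (x=0, y=1)
  Distance 1: (x=0, y=0), (x=1, y=1), (x=0, y=2)
  Distance 2: (x=1, y=0), (x=2, y=1), (x=1, y=2), (x=0, y=3)
  Distance 3: (x=2, y=0), (x=2, y=2), (x=1, y=3), (x=0, y=4)  <- goal reached here
One shortest path (3 moves): (x=0, y=1) -> (x=1, y=1) -> (x=2, y=1) -> (x=2, y=2)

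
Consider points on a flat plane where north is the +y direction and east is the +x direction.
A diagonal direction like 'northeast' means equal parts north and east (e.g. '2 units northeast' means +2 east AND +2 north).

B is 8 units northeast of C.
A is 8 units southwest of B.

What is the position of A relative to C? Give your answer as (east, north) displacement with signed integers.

Place C at the origin (east=0, north=0).
  B is 8 units northeast of C: delta (east=+8, north=+8); B at (east=8, north=8).
  A is 8 units southwest of B: delta (east=-8, north=-8); A at (east=0, north=0).
Therefore A relative to C: (east=0, north=0).

Answer: A is at (east=0, north=0) relative to C.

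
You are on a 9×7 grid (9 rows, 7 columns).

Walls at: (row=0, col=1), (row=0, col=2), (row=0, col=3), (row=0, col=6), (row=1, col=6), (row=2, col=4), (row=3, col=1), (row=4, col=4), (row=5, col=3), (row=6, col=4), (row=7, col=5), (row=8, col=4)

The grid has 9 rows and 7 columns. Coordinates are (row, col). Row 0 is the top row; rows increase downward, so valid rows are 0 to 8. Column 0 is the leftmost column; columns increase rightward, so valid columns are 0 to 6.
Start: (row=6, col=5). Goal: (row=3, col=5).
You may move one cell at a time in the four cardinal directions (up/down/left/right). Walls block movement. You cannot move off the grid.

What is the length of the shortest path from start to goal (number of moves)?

Answer: Shortest path length: 3

Derivation:
BFS from (row=6, col=5) until reaching (row=3, col=5):
  Distance 0: (row=6, col=5)
  Distance 1: (row=5, col=5), (row=6, col=6)
  Distance 2: (row=4, col=5), (row=5, col=4), (row=5, col=6), (row=7, col=6)
  Distance 3: (row=3, col=5), (row=4, col=6), (row=8, col=6)  <- goal reached here
One shortest path (3 moves): (row=6, col=5) -> (row=5, col=5) -> (row=4, col=5) -> (row=3, col=5)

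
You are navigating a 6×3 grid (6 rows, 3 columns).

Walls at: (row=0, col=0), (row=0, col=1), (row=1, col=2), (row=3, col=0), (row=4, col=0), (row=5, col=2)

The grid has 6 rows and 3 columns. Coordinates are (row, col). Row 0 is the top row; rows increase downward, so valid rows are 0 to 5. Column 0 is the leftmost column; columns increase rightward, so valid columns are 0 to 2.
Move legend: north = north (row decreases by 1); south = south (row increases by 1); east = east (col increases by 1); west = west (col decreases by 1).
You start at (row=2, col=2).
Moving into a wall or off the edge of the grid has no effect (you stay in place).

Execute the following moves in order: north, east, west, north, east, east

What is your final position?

Answer: Final position: (row=1, col=1)

Derivation:
Start: (row=2, col=2)
  north (north): blocked, stay at (row=2, col=2)
  east (east): blocked, stay at (row=2, col=2)
  west (west): (row=2, col=2) -> (row=2, col=1)
  north (north): (row=2, col=1) -> (row=1, col=1)
  east (east): blocked, stay at (row=1, col=1)
  east (east): blocked, stay at (row=1, col=1)
Final: (row=1, col=1)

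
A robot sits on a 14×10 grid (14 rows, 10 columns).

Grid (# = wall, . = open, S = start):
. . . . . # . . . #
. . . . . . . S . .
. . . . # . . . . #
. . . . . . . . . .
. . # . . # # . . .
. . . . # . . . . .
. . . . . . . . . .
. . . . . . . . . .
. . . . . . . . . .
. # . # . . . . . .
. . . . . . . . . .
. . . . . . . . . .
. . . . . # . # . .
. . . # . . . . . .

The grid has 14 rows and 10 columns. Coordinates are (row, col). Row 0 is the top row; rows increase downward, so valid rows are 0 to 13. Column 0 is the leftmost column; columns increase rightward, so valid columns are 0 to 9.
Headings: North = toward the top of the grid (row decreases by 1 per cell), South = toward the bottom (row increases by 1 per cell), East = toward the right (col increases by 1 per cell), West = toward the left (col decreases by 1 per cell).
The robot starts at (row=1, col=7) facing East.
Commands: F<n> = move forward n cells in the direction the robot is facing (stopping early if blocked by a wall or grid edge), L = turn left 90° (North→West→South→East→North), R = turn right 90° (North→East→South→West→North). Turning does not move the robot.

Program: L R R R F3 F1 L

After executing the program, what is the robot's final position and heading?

Answer: Final position: (row=1, col=3), facing South

Derivation:
Start: (row=1, col=7), facing East
  L: turn left, now facing North
  R: turn right, now facing East
  R: turn right, now facing South
  R: turn right, now facing West
  F3: move forward 3, now at (row=1, col=4)
  F1: move forward 1, now at (row=1, col=3)
  L: turn left, now facing South
Final: (row=1, col=3), facing South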